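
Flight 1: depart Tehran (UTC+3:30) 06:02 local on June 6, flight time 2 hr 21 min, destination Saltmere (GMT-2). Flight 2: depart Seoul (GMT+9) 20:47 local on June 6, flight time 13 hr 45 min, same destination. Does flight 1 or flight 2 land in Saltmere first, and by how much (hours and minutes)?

Flight 1 in UTC: 06:02 − 3:30 = 02:32 on Jun 6.
+2 hours 21 minutes → arrive 04:53 UTC on Jun 6.
Flight 2 in UTC: 20:47 − 9:00 = 11:47 on Jun 6.
+13 hours 45 minutes → arrive 01:32 UTC on Jun 7.
Flight 1 lands earlier by 20 hours 39 minutes.

the first, by 20 hours 39 minutes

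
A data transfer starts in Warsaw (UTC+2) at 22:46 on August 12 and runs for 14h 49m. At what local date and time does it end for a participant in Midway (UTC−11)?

00:35 on August 13

Convert start to UTC: 22:46 − 2:00 = 20:46 UTC on Aug 12.
Add 14 hours 49 minutes duration → 11:35 UTC (Aug 13).
Midway is UTC−11:00, so local end time = 11:35 − 11:00 = 00:35 on Aug 13.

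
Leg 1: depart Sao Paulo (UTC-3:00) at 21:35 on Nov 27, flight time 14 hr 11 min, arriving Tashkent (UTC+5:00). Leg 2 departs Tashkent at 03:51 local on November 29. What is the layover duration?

8 hours 5 minutes

Convert departure to UTC: 21:35 + 3:00 = 00:35 UTC on Nov 28.
Add 14 hours and 11 minutes flight time → 14:46 UTC.
Tashkent is UTC+5:00, so local arrival = 14:46 + 5:00 = 19:46 on Nov 28.
Layover = 03:51 − 19:46 (+1 day) = 8 hours 5 minutes.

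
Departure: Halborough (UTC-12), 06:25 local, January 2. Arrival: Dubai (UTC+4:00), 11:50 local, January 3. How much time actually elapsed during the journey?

Dubai is 16:00 ahead of Halborough.
Clock-face elapsed time (ignoring zones) is 29 hours 25 minutes.
Actual elapsed = 29 hours 25 minutes − 16:00 = 13 hours 25 minutes.

13 hours 25 minutes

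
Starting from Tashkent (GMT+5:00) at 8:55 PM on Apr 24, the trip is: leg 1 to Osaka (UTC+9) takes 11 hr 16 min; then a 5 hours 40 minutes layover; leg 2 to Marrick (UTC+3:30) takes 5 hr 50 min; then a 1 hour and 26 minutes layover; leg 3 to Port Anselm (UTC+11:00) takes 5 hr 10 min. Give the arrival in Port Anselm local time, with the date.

Convert departure to UTC: 8:55 PM − 5:00 = 3:55 PM UTC on Apr 24.
Add 11 hours and 16 minutes leg 1 → 3:11 AM UTC (Apr 25).
Add 5 hours 40 minutes layover in Osaka → 8:51 AM UTC.
Add 5 hours and 50 minutes leg 2 → 2:41 PM UTC.
Add 1 hour and 26 minutes layover in Marrick → 4:07 PM UTC.
Add 5 hours and 10 minutes leg 3 → 9:17 PM UTC.
Port Anselm is UTC+11:00, so local arrival = 9:17 PM + 11:00 = 8:17 AM on Apr 26.

8:17 AM on April 26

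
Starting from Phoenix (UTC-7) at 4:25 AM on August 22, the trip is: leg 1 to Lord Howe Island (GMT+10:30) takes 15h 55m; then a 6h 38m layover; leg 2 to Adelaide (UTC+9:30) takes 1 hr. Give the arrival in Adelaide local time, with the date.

8:28 PM on August 23

Convert departure to UTC: 4:25 AM + 7:00 = 11:25 AM UTC on Aug 22.
Add 15 hours 55 minutes leg 1 → 3:20 AM UTC (Aug 23).
Add 6 hours 38 minutes layover in Lord Howe Island → 9:58 AM UTC.
Add 1 hour leg 2 → 10:58 AM UTC.
Adelaide is UTC+9:30, so local arrival = 10:58 AM + 9:30 = 8:28 PM on Aug 23.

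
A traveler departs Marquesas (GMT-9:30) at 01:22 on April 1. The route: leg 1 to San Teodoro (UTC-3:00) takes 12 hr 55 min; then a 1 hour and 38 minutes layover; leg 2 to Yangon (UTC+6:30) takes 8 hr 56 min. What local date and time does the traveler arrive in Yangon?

Convert departure to UTC: 01:22 + 9:30 = 10:52 UTC on Apr 1.
Add 12 hours 55 minutes leg 1 → 23:47 UTC.
Add 1 hour and 38 minutes layover in San Teodoro → 01:25 UTC (Apr 2).
Add 8 hours 56 minutes leg 2 → 10:21 UTC.
Yangon is UTC+6:30, so local arrival = 10:21 + 6:30 = 16:51 on Apr 2.

16:51 on April 2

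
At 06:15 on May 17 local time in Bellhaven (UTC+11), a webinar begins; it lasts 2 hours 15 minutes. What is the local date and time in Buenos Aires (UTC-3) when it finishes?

18:30 on May 16

Convert start to UTC: 06:15 − 11:00 = 19:15 UTC on May 16.
Add 2 hours and 15 minutes duration → 21:30 UTC.
Buenos Aires is UTC−3:00, so local end time = 21:30 − 3:00 = 18:30 on May 16.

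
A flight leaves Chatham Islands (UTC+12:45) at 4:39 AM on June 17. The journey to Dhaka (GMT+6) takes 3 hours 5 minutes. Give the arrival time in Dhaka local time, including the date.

12:59 AM on June 17

Convert departure to UTC: 4:39 AM − 12:45 = 3:54 PM UTC on Jun 16.
Add 3 hours 5 minutes travel time → 6:59 PM UTC.
Dhaka is UTC+6:00, so local arrival = 6:59 PM + 6:00 = 12:59 AM on Jun 17.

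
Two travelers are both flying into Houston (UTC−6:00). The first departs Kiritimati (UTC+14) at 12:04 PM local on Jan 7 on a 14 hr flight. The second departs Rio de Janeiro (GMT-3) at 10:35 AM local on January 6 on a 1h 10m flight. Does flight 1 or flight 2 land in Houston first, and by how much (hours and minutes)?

the second, by 21 hours 19 minutes

Flight 1 in UTC: 12:04 PM − 14:00 = 10:04 PM on Jan 6.
+14 hours → arrive 12:04 PM UTC on Jan 7.
Flight 2 in UTC: 10:35 AM + 3:00 = 1:35 PM on Jan 6.
+1 hour and 10 minutes → arrive 2:45 PM UTC on Jan 6.
Flight 2 lands earlier by 21 hours 19 minutes.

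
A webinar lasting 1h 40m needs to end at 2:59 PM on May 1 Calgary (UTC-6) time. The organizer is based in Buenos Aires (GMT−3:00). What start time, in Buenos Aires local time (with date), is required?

Target end time in UTC: 2:59 PM + 6:00 = 8:59 PM on May 1.
Subtract 1 hour and 40 minutes → start 7:19 PM UTC on May 1.
Buenos Aires is UTC−3:00: 7:19 PM − 3:00 = 4:19 PM on May 1.

4:19 PM on May 1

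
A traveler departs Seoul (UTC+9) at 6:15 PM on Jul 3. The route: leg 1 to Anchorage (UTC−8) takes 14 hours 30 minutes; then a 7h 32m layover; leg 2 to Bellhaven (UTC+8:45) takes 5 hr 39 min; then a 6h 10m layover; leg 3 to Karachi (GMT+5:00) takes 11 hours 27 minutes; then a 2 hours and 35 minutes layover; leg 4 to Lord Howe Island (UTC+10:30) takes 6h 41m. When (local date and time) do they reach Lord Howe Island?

2:19 AM on Jul 6

Convert departure to UTC: 6:15 PM − 9:00 = 9:15 AM UTC on Jul 3.
Add 14 hours and 30 minutes leg 1 → 11:45 PM UTC.
Add 7 hours 32 minutes layover in Anchorage → 7:17 AM UTC (Jul 4).
Add 5 hours and 39 minutes leg 2 → 12:56 PM UTC.
Add 6 hours 10 minutes layover in Bellhaven → 7:06 PM UTC.
Add 11 hours and 27 minutes leg 3 → 6:33 AM UTC (Jul 5).
Add 2 hours 35 minutes layover in Karachi → 9:08 AM UTC.
Add 6 hours 41 minutes leg 4 → 3:49 PM UTC.
Lord Howe Island is UTC+10:30, so local arrival = 3:49 PM + 10:30 = 2:19 AM on Jul 6.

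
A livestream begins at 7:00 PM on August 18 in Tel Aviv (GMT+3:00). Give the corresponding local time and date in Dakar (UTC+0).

In UTC: 7:00 PM − 3:00 = 4:00 PM on Aug 18.
Dakar is UTC+0, so it is 4:00 PM on Aug 18.

4:00 PM on August 18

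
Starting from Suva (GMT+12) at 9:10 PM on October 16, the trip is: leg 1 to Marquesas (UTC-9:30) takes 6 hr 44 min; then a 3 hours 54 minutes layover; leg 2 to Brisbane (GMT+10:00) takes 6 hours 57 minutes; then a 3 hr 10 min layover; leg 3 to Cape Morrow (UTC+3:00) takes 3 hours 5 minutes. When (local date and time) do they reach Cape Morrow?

12:00 PM on October 17

Convert departure to UTC: 9:10 PM − 12:00 = 9:10 AM UTC on Oct 16.
Add 6 hours 44 minutes leg 1 → 3:54 PM UTC.
Add 3 hours 54 minutes layover in Marquesas → 7:48 PM UTC.
Add 6 hours and 57 minutes leg 2 → 2:45 AM UTC (Oct 17).
Add 3 hours and 10 minutes layover in Brisbane → 5:55 AM UTC.
Add 3 hours and 5 minutes leg 3 → 9:00 AM UTC.
Cape Morrow is UTC+3:00, so local arrival = 9:00 AM + 3:00 = 12:00 PM on Oct 17.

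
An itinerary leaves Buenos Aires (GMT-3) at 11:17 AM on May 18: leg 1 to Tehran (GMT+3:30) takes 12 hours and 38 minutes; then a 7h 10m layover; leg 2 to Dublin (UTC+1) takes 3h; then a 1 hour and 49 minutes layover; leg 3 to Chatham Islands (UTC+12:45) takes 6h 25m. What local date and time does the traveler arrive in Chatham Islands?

Convert departure to UTC: 11:17 AM + 3:00 = 2:17 PM UTC on May 18.
Add 12 hours 38 minutes leg 1 → 2:55 AM UTC (May 19).
Add 7 hours 10 minutes layover in Tehran → 10:05 AM UTC.
Add 3 hours leg 2 → 1:05 PM UTC.
Add 1 hour 49 minutes layover in Dublin → 2:54 PM UTC.
Add 6 hours 25 minutes leg 3 → 9:19 PM UTC.
Chatham Islands is UTC+12:45, so local arrival = 9:19 PM + 12:45 = 10:04 AM on May 20.

10:04 AM on May 20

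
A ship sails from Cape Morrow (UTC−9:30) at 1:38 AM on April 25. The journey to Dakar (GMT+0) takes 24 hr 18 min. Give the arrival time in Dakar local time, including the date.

11:26 AM on April 26

Convert departure to UTC: 1:38 AM + 9:30 = 11:08 AM UTC on Apr 25.
Add 24 hours 18 minutes travel time → 11:26 AM UTC (Apr 26).
Dakar is UTC+0, so local arrival is the same: 11:26 AM on Apr 26.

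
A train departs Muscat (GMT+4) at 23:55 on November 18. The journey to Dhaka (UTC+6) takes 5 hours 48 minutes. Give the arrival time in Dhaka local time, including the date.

07:43 on November 19

Dhaka is 2:00 ahead of Muscat.
After 5 hours 48 minutes it is 05:43 (Nov 19) in Muscat.
Shift by the zone difference: 05:43 + 2:00 = 07:43 on Nov 19 in Dhaka.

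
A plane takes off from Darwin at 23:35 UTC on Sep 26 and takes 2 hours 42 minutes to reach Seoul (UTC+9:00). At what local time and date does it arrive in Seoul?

Departure is given in UTC: 23:35 on Sep 26.
Add 2 hours and 42 minutes → 02:17 UTC (Sep 27).
Seoul is UTC+9:00: 02:17 + 9:00 = 11:17 on Sep 27.

11:17 on Sep 27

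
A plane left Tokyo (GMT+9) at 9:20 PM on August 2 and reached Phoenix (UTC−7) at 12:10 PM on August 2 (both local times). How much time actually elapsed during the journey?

6 hours 50 minutes

Departure in UTC: 9:20 PM − 9:00 = 12:20 PM on Aug 2.
Arrival in UTC: 12:10 PM + 7:00 = 7:10 PM on Aug 2.
Elapsed = 7:10 PM − 12:20 PM = 6 hours 50 minutes.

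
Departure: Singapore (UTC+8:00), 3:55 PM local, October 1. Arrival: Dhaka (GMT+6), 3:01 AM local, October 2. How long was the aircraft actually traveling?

13 hours 6 minutes

Dhaka is 2:00 behind Singapore.
Clock-face elapsed time (ignoring zones) is 11 hours 6 minutes.
Actual elapsed = 11 hours 6 minutes + 2:00 = 13 hours 6 minutes.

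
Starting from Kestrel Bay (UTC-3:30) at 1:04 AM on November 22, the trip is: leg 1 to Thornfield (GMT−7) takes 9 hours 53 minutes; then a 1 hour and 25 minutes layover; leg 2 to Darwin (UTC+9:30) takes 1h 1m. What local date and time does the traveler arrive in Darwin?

Convert departure to UTC: 1:04 AM + 3:30 = 4:34 AM UTC on Nov 22.
Add 9 hours 53 minutes leg 1 → 2:27 PM UTC.
Add 1 hour 25 minutes layover in Thornfield → 3:52 PM UTC.
Add 1 hour and 1 minute leg 2 → 4:53 PM UTC.
Darwin is UTC+9:30, so local arrival = 4:53 PM + 9:30 = 2:23 AM on Nov 23.

2:23 AM on November 23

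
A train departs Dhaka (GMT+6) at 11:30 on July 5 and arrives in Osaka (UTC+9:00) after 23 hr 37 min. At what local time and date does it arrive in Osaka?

14:07 on July 6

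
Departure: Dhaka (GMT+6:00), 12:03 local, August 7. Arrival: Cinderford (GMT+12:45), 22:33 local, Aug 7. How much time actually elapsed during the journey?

3 hours 45 minutes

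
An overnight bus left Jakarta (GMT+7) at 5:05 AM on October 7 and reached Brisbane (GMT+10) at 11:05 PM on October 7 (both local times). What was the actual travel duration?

Departure in UTC: 5:05 AM − 7:00 = 10:05 PM on Oct 6.
Arrival in UTC: 11:05 PM − 10:00 = 1:05 PM on Oct 7.
Elapsed = 1:05 PM − 10:05 PM (+1 day) = 15 hours.

15 hours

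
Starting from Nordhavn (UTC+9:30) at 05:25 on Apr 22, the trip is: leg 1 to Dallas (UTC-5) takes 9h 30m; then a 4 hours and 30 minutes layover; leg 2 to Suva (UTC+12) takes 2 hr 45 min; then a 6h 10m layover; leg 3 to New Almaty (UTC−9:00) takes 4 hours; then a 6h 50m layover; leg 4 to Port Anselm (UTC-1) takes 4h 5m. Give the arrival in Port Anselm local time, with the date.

Convert departure to UTC: 05:25 − 9:30 = 19:55 UTC on Apr 21.
Add 9 hours 30 minutes leg 1 → 05:25 UTC (Apr 22).
Add 4 hours and 30 minutes layover in Dallas → 09:55 UTC.
Add 2 hours 45 minutes leg 2 → 12:40 UTC.
Add 6 hours and 10 minutes layover in Suva → 18:50 UTC.
Add 4 hours leg 3 → 22:50 UTC.
Add 6 hours 50 minutes layover in New Almaty → 05:40 UTC (Apr 23).
Add 4 hours 5 minutes leg 4 → 09:45 UTC.
Port Anselm is UTC−1:00, so local arrival = 09:45 − 1:00 = 08:45 on Apr 23.

08:45 on April 23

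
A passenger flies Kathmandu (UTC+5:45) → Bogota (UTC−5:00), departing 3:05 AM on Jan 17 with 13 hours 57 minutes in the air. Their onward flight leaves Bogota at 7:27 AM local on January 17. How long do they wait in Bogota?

Convert departure to UTC: 3:05 AM − 5:45 = 9:20 PM UTC on Jan 16.
Add 13 hours 57 minutes flight time → 11:17 AM UTC (Jan 17).
Bogota is UTC−5:00, so local arrival = 11:17 AM − 5:00 = 6:17 AM on Jan 17.
Layover = 7:27 AM − 6:17 AM = 1 hour 10 minutes.

1 hour 10 minutes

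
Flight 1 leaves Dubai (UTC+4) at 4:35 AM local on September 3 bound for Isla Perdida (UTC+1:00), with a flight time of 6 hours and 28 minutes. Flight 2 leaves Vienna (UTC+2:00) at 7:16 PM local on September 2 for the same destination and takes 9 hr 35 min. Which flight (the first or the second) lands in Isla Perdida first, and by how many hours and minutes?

the second, by 4 hours 12 minutes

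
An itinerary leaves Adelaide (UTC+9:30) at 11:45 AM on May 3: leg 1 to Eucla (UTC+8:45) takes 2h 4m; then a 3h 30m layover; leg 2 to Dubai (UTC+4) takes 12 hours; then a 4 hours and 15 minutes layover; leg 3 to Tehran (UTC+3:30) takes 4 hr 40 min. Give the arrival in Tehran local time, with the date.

8:14 AM on May 4

Convert departure to UTC: 11:45 AM − 9:30 = 2:15 AM UTC on May 3.
Add 2 hours 4 minutes leg 1 → 4:19 AM UTC.
Add 3 hours 30 minutes layover in Eucla → 7:49 AM UTC.
Add 12 hours leg 2 → 7:49 PM UTC.
Add 4 hours 15 minutes layover in Dubai → 12:04 AM UTC (May 4).
Add 4 hours 40 minutes leg 3 → 4:44 AM UTC.
Tehran is UTC+3:30, so local arrival = 4:44 AM + 3:30 = 8:14 AM on May 4.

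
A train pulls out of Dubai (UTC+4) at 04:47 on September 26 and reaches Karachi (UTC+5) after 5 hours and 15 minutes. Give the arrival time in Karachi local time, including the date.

11:02 on September 26

Karachi is 1:00 ahead of Dubai.
After 5 hours 15 minutes it is 10:02 in Dubai.
Shift by the zone difference: 10:02 + 1:00 = 11:02 on Sep 26 in Karachi.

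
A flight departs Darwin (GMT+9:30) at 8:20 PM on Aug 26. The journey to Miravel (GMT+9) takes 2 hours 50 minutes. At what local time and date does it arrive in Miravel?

Convert departure to UTC: 8:20 PM − 9:30 = 10:50 AM UTC on Aug 26.
Add 2 hours and 50 minutes travel time → 1:40 PM UTC.
Miravel is UTC+9:00, so local arrival = 1:40 PM + 9:00 = 10:40 PM on Aug 26.

10:40 PM on August 26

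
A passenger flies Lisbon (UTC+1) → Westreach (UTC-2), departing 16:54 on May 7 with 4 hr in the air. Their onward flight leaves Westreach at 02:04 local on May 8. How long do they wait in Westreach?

Convert departure to UTC: 16:54 − 1:00 = 15:54 UTC on May 7.
Add 4 hours flight time → 19:54 UTC.
Westreach is UTC−2:00, so local arrival = 19:54 − 2:00 = 17:54 on May 7.
Layover = 02:04 − 17:54 (+1 day) = 8 hours 10 minutes.

8 hours 10 minutes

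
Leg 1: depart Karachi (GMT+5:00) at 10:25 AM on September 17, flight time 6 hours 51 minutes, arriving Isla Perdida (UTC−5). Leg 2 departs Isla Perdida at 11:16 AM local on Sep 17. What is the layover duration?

Convert departure to UTC: 10:25 AM − 5:00 = 5:25 AM UTC on Sep 17.
Add 6 hours and 51 minutes flight time → 12:16 PM UTC.
Isla Perdida is UTC−5:00, so local arrival = 12:16 PM − 5:00 = 7:16 AM on Sep 17.
Layover = 11:16 AM − 7:16 AM = 4 hours.

4 hours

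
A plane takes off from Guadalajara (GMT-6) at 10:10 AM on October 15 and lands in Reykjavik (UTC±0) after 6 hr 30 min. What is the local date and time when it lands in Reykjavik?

10:40 PM on October 15

Reykjavik is 6:00 ahead of Guadalajara.
After 6 hours 30 minutes it is 4:40 PM in Guadalajara.
Shift by the zone difference: 4:40 PM + 6:00 = 10:40 PM on Oct 15 in Reykjavik.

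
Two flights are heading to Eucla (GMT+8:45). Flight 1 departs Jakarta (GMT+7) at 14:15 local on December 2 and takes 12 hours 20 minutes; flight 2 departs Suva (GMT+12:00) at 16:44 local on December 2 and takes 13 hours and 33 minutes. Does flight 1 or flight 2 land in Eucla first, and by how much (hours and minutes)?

the second, by 1 hour 18 minutes

Flight 1 in UTC: 14:15 − 7:00 = 07:15 on Dec 2.
+12 hours and 20 minutes → arrive 19:35 UTC on Dec 2.
Flight 2 in UTC: 16:44 − 12:00 = 04:44 on Dec 2.
+13 hours 33 minutes → arrive 18:17 UTC on Dec 2.
Flight 2 lands earlier by 1 hour 18 minutes.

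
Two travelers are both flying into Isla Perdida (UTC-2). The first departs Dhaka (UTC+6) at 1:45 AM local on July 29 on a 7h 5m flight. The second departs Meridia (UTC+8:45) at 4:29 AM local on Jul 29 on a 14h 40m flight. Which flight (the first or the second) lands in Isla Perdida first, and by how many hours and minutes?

Flight 1 in UTC: 1:45 AM − 6:00 = 7:45 PM on Jul 28.
+7 hours 5 minutes → arrive 2:50 AM UTC on Jul 29.
Flight 2 in UTC: 4:29 AM − 8:45 = 7:44 PM on Jul 28.
+14 hours 40 minutes → arrive 10:24 AM UTC on Jul 29.
Flight 1 lands earlier by 7 hours 34 minutes.

the first, by 7 hours 34 minutes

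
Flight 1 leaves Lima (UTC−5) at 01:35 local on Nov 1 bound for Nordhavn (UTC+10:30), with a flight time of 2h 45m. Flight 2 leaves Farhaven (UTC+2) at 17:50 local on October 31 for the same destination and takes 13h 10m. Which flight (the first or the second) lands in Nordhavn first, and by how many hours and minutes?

the second, by 4 hours 20 minutes

Flight 1 in UTC: 01:35 + 5:00 = 06:35 on Nov 1.
+2 hours and 45 minutes → arrive 09:20 UTC on Nov 1.
Flight 2 in UTC: 17:50 − 2:00 = 15:50 on Oct 31.
+13 hours 10 minutes → arrive 05:00 UTC on Nov 1.
Flight 2 lands earlier by 4 hours 20 minutes.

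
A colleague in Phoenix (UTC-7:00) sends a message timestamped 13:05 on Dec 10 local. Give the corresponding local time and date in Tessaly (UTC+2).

22:05 on December 10

In UTC: 13:05 + 7:00 = 20:05 on Dec 10.
Tessaly is UTC+2:00: 20:05 + 2:00 = 22:05 on Dec 10.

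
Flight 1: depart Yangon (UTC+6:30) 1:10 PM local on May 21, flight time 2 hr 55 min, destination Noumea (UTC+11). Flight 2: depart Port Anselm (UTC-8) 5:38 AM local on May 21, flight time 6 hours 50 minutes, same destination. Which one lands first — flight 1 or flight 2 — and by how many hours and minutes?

the first, by 10 hours 53 minutes

Flight 1 in UTC: 1:10 PM − 6:30 = 6:40 AM on May 21.
+2 hours and 55 minutes → arrive 9:35 AM UTC on May 21.
Flight 2 in UTC: 5:38 AM + 8:00 = 1:38 PM on May 21.
+6 hours 50 minutes → arrive 8:28 PM UTC on May 21.
Flight 1 lands earlier by 10 hours 53 minutes.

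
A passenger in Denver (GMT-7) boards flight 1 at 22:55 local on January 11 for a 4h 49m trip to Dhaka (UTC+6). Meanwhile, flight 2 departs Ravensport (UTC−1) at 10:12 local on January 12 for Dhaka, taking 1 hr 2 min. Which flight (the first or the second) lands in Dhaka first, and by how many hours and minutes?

the first, by 1 hour 30 minutes

Flight 1 in UTC: 22:55 + 7:00 = 05:55 on Jan 12.
+4 hours and 49 minutes → arrive 10:44 UTC on Jan 12.
Flight 2 in UTC: 10:12 + 1:00 = 11:12 on Jan 12.
+1 hour 2 minutes → arrive 12:14 UTC on Jan 12.
Flight 1 lands earlier by 1 hour 30 minutes.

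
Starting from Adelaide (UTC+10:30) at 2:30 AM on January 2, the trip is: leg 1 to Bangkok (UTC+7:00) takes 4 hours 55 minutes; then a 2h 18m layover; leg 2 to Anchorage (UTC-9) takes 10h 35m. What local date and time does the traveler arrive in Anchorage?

12:48 AM on January 2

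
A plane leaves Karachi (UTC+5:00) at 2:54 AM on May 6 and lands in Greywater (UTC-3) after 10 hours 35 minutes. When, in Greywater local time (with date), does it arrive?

Convert departure to UTC: 2:54 AM − 5:00 = 9:54 PM UTC on May 5.
Add 10 hours 35 minutes travel time → 8:29 AM UTC (May 6).
Greywater is UTC−3:00, so local arrival = 8:29 AM − 3:00 = 5:29 AM on May 6.

5:29 AM on May 6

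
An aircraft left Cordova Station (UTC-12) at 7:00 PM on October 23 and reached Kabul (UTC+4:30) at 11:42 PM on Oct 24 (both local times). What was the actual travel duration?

Departure in UTC: 7:00 PM + 12:00 = 7:00 AM on Oct 24.
Arrival in UTC: 11:42 PM − 4:30 = 7:12 PM on Oct 24.
Elapsed = 7:12 PM − 7:00 AM = 12 hours 12 minutes.

12 hours 12 minutes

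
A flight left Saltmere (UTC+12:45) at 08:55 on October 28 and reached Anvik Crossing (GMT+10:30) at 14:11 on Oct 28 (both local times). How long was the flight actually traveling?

7 hours 31 minutes

Departure in UTC: 08:55 − 12:45 = 20:10 on Oct 27.
Arrival in UTC: 14:11 − 10:30 = 03:41 on Oct 28.
Elapsed = 03:41 − 20:10 (+1 day) = 7 hours 31 minutes.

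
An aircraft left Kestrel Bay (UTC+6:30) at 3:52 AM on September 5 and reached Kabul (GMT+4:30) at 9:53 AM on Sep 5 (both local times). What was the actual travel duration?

Departure in UTC: 3:52 AM − 6:30 = 9:22 PM on Sep 4.
Arrival in UTC: 9:53 AM − 4:30 = 5:23 AM on Sep 5.
Elapsed = 5:23 AM − 9:22 PM (+1 day) = 8 hours 1 minute.

8 hours 1 minute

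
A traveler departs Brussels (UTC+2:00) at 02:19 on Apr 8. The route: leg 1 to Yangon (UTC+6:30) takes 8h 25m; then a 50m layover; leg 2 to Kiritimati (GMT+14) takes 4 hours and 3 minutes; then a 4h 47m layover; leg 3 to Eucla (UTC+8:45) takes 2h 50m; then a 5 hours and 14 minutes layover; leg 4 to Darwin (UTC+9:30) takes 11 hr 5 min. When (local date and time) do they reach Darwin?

Convert departure to UTC: 02:19 − 2:00 = 00:19 UTC on Apr 8.
Add 8 hours and 25 minutes leg 1 → 08:44 UTC.
Add 50 minutes layover in Yangon → 09:34 UTC.
Add 4 hours and 3 minutes leg 2 → 13:37 UTC.
Add 4 hours and 47 minutes layover in Kiritimati → 18:24 UTC.
Add 2 hours and 50 minutes leg 3 → 21:14 UTC.
Add 5 hours 14 minutes layover in Eucla → 02:28 UTC (Apr 9).
Add 11 hours 5 minutes leg 4 → 13:33 UTC.
Darwin is UTC+9:30, so local arrival = 13:33 + 9:30 = 23:03 on Apr 9.

23:03 on Apr 9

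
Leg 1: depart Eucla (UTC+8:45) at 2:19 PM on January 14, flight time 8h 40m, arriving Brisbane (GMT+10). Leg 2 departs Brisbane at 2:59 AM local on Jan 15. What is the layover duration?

2 hours 45 minutes

Convert departure to UTC: 2:19 PM − 8:45 = 5:34 AM UTC on Jan 14.
Add 8 hours and 40 minutes flight time → 2:14 PM UTC.
Brisbane is UTC+10:00, so local arrival = 2:14 PM + 10:00 = 12:14 AM on Jan 15.
Layover = 2:59 AM − 12:14 AM = 2 hours 45 minutes.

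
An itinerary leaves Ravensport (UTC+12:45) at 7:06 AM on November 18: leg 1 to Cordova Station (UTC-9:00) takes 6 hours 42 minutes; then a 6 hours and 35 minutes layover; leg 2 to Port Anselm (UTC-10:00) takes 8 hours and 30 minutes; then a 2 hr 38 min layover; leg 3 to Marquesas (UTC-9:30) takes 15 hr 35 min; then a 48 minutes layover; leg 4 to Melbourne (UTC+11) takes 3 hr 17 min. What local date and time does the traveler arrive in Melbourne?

1:26 AM on November 20

Convert departure to UTC: 7:06 AM − 12:45 = 6:21 PM UTC on Nov 17.
Add 6 hours and 42 minutes leg 1 → 1:03 AM UTC (Nov 18).
Add 6 hours 35 minutes layover in Cordova Station → 7:38 AM UTC.
Add 8 hours 30 minutes leg 2 → 4:08 PM UTC.
Add 2 hours 38 minutes layover in Port Anselm → 6:46 PM UTC.
Add 15 hours and 35 minutes leg 3 → 10:21 AM UTC (Nov 19).
Add 48 minutes layover in Marquesas → 11:09 AM UTC.
Add 3 hours and 17 minutes leg 4 → 2:26 PM UTC.
Melbourne is UTC+11:00, so local arrival = 2:26 PM + 11:00 = 1:26 AM on Nov 20.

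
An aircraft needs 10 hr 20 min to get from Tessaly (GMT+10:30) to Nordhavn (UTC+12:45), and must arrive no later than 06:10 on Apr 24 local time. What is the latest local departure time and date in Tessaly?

17:35 on April 23

Target arrival in UTC: 06:10 − 12:45 = 17:25 on Apr 23.
Subtract 10 hours 20 minutes → departure 07:05 UTC on Apr 23.
Tessaly is UTC+10:30: 07:05 + 10:30 = 17:35 on Apr 23.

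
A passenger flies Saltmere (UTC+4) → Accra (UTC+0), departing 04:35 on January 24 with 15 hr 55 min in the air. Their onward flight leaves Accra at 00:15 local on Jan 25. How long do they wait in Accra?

Convert departure to UTC: 04:35 − 4:00 = 00:35 UTC on Jan 24.
Add 15 hours and 55 minutes flight time → 16:30 UTC.
Accra is UTC+0, so local arrival is the same: 16:30 on Jan 24.
Layover = 00:15 − 16:30 (+1 day) = 7 hours 45 minutes.

7 hours 45 minutes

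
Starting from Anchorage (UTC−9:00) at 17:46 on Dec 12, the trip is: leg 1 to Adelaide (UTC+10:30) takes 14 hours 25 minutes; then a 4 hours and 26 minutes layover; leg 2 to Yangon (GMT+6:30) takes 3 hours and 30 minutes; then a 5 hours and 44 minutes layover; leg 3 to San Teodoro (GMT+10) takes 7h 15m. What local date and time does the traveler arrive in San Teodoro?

Convert departure to UTC: 17:46 + 9:00 = 02:46 UTC on Dec 13.
Add 14 hours 25 minutes leg 1 → 17:11 UTC.
Add 4 hours 26 minutes layover in Adelaide → 21:37 UTC.
Add 3 hours 30 minutes leg 2 → 01:07 UTC (Dec 14).
Add 5 hours 44 minutes layover in Yangon → 06:51 UTC.
Add 7 hours and 15 minutes leg 3 → 14:06 UTC.
San Teodoro is UTC+10:00, so local arrival = 14:06 + 10:00 = 00:06 on Dec 15.

00:06 on Dec 15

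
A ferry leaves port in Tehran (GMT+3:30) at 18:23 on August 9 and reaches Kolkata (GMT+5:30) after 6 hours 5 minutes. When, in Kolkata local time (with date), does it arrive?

Convert departure to UTC: 18:23 − 3:30 = 14:53 UTC on Aug 9.
Add 6 hours and 5 minutes travel time → 20:58 UTC.
Kolkata is UTC+5:30, so local arrival = 20:58 + 5:30 = 02:28 on Aug 10.

02:28 on Aug 10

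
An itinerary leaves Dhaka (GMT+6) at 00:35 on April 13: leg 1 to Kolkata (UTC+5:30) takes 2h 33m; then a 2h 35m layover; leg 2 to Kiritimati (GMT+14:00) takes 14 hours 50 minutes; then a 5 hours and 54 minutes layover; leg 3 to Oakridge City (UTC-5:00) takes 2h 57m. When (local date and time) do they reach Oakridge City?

18:24 on April 13

Convert departure to UTC: 00:35 − 6:00 = 18:35 UTC on Apr 12.
Add 2 hours 33 minutes leg 1 → 21:08 UTC.
Add 2 hours and 35 minutes layover in Kolkata → 23:43 UTC.
Add 14 hours and 50 minutes leg 2 → 14:33 UTC (Apr 13).
Add 5 hours and 54 minutes layover in Kiritimati → 20:27 UTC.
Add 2 hours and 57 minutes leg 3 → 23:24 UTC.
Oakridge City is UTC−5:00, so local arrival = 23:24 − 5:00 = 18:24 on Apr 13.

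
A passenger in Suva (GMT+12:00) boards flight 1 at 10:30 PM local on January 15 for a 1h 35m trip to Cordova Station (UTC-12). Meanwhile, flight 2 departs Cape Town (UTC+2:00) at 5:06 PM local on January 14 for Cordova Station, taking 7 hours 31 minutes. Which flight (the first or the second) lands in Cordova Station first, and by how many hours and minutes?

the second, by 13 hours 28 minutes

Flight 1 in UTC: 10:30 PM − 12:00 = 10:30 AM on Jan 15.
+1 hour and 35 minutes → arrive 12:05 PM UTC on Jan 15.
Flight 2 in UTC: 5:06 PM − 2:00 = 3:06 PM on Jan 14.
+7 hours 31 minutes → arrive 10:37 PM UTC on Jan 14.
Flight 2 lands earlier by 13 hours 28 minutes.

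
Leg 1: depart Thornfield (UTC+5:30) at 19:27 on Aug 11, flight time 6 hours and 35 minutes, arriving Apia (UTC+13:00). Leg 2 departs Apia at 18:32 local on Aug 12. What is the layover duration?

Convert departure to UTC: 19:27 − 5:30 = 13:57 UTC on Aug 11.
Add 6 hours 35 minutes flight time → 20:32 UTC.
Apia is UTC+13:00, so local arrival = 20:32 + 13:00 = 09:32 on Aug 12.
Layover = 18:32 − 09:32 = 9 hours.

9 hours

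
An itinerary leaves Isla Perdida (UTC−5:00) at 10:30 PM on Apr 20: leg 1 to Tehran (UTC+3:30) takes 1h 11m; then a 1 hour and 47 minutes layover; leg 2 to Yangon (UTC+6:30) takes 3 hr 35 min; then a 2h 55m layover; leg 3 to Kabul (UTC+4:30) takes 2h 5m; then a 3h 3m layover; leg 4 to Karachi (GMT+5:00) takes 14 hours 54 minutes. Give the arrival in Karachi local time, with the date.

2:00 PM on Apr 22

Convert departure to UTC: 10:30 PM + 5:00 = 3:30 AM UTC on Apr 21.
Add 1 hour 11 minutes leg 1 → 4:41 AM UTC.
Add 1 hour and 47 minutes layover in Tehran → 6:28 AM UTC.
Add 3 hours 35 minutes leg 2 → 10:03 AM UTC.
Add 2 hours 55 minutes layover in Yangon → 12:58 PM UTC.
Add 2 hours 5 minutes leg 3 → 3:03 PM UTC.
Add 3 hours 3 minutes layover in Kabul → 6:06 PM UTC.
Add 14 hours and 54 minutes leg 4 → 9:00 AM UTC (Apr 22).
Karachi is UTC+5:00, so local arrival = 9:00 AM + 5:00 = 2:00 PM on Apr 22.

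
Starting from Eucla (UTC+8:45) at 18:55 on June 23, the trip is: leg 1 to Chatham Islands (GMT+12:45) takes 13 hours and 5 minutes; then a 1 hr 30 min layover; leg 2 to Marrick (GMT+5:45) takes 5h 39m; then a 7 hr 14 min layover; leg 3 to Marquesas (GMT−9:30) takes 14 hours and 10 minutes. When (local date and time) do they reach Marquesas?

Convert departure to UTC: 18:55 − 8:45 = 10:10 UTC on Jun 23.
Add 13 hours and 5 minutes leg 1 → 23:15 UTC.
Add 1 hour and 30 minutes layover in Chatham Islands → 00:45 UTC (Jun 24).
Add 5 hours 39 minutes leg 2 → 06:24 UTC.
Add 7 hours and 14 minutes layover in Marrick → 13:38 UTC.
Add 14 hours 10 minutes leg 3 → 03:48 UTC (Jun 25).
Marquesas is UTC−9:30, so local arrival = 03:48 − 9:30 = 18:18 on Jun 24.

18:18 on Jun 24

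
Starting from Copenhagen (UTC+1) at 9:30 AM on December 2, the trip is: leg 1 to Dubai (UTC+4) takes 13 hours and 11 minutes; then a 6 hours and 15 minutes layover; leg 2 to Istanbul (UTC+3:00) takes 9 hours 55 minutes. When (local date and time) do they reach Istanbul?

Convert departure to UTC: 9:30 AM − 1:00 = 8:30 AM UTC on Dec 2.
Add 13 hours and 11 minutes leg 1 → 9:41 PM UTC.
Add 6 hours and 15 minutes layover in Dubai → 3:56 AM UTC (Dec 3).
Add 9 hours 55 minutes leg 2 → 1:51 PM UTC.
Istanbul is UTC+3:00, so local arrival = 1:51 PM + 3:00 = 4:51 PM on Dec 3.

4:51 PM on Dec 3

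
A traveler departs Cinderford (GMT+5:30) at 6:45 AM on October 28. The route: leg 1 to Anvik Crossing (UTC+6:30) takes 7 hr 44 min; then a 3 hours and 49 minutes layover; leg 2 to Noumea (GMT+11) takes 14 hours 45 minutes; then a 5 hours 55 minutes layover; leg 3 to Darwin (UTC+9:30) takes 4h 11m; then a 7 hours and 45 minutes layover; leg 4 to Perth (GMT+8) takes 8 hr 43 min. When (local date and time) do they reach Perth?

Convert departure to UTC: 6:45 AM − 5:30 = 1:15 AM UTC on Oct 28.
Add 7 hours 44 minutes leg 1 → 8:59 AM UTC.
Add 3 hours 49 minutes layover in Anvik Crossing → 12:48 PM UTC.
Add 14 hours 45 minutes leg 2 → 3:33 AM UTC (Oct 29).
Add 5 hours 55 minutes layover in Noumea → 9:28 AM UTC.
Add 4 hours 11 minutes leg 3 → 1:39 PM UTC.
Add 7 hours and 45 minutes layover in Darwin → 9:24 PM UTC.
Add 8 hours 43 minutes leg 4 → 6:07 AM UTC (Oct 30).
Perth is UTC+8:00, so local arrival = 6:07 AM + 8:00 = 2:07 PM on Oct 30.

2:07 PM on October 30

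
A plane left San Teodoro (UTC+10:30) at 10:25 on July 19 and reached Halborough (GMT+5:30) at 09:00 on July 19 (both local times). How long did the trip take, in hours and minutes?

Halborough is 5:00 behind San Teodoro.
Clock-face elapsed time (ignoring zones) is −1 hour 25 minutes.
Actual elapsed = −1 hour 25 minutes + 5:00 = 3 hours 35 minutes.

3 hours 35 minutes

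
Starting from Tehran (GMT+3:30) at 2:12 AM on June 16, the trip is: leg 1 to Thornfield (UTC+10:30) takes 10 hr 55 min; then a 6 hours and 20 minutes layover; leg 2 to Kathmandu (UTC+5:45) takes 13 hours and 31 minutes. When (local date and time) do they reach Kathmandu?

11:13 AM on June 17

Convert departure to UTC: 2:12 AM − 3:30 = 10:42 PM UTC on Jun 15.
Add 10 hours 55 minutes leg 1 → 9:37 AM UTC (Jun 16).
Add 6 hours and 20 minutes layover in Thornfield → 3:57 PM UTC.
Add 13 hours and 31 minutes leg 2 → 5:28 AM UTC (Jun 17).
Kathmandu is UTC+5:45, so local arrival = 5:28 AM + 5:45 = 11:13 AM on Jun 17.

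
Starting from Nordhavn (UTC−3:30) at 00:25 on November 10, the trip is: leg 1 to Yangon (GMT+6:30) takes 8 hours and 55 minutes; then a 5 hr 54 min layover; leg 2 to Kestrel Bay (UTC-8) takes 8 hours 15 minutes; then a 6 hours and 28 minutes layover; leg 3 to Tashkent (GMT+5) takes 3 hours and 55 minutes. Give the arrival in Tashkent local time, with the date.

18:22 on November 11

Convert departure to UTC: 00:25 + 3:30 = 03:55 UTC on Nov 10.
Add 8 hours and 55 minutes leg 1 → 12:50 UTC.
Add 5 hours 54 minutes layover in Yangon → 18:44 UTC.
Add 8 hours 15 minutes leg 2 → 02:59 UTC (Nov 11).
Add 6 hours and 28 minutes layover in Kestrel Bay → 09:27 UTC.
Add 3 hours 55 minutes leg 3 → 13:22 UTC.
Tashkent is UTC+5:00, so local arrival = 13:22 + 5:00 = 18:22 on Nov 11.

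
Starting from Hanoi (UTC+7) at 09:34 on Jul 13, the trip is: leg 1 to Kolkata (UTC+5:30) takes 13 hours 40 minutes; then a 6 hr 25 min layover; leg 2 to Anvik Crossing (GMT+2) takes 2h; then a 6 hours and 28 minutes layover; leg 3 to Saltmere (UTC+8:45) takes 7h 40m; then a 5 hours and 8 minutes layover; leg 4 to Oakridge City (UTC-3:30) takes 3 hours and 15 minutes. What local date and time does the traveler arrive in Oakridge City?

19:40 on July 14

Convert departure to UTC: 09:34 − 7:00 = 02:34 UTC on Jul 13.
Add 13 hours and 40 minutes leg 1 → 16:14 UTC.
Add 6 hours and 25 minutes layover in Kolkata → 22:39 UTC.
Add 2 hours leg 2 → 00:39 UTC (Jul 14).
Add 6 hours and 28 minutes layover in Anvik Crossing → 07:07 UTC.
Add 7 hours 40 minutes leg 3 → 14:47 UTC.
Add 5 hours 8 minutes layover in Saltmere → 19:55 UTC.
Add 3 hours and 15 minutes leg 4 → 23:10 UTC.
Oakridge City is UTC−3:30, so local arrival = 23:10 − 3:30 = 19:40 on Jul 14.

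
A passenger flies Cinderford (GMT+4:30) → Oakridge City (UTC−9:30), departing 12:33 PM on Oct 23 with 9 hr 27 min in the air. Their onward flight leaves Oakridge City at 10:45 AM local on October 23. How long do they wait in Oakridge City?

2 hours 45 minutes

Convert departure to UTC: 12:33 PM − 4:30 = 8:03 AM UTC on Oct 23.
Add 9 hours and 27 minutes flight time → 5:30 PM UTC.
Oakridge City is UTC−9:30, so local arrival = 5:30 PM − 9:30 = 8:00 AM on Oct 23.
Layover = 10:45 AM − 8:00 AM = 2 hours 45 minutes.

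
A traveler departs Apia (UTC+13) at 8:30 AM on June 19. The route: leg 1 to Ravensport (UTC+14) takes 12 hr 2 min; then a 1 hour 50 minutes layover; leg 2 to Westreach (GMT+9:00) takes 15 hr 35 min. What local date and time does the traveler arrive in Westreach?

9:57 AM on June 20

Convert departure to UTC: 8:30 AM − 13:00 = 7:30 PM UTC on Jun 18.
Add 12 hours and 2 minutes leg 1 → 7:32 AM UTC (Jun 19).
Add 1 hour and 50 minutes layover in Ravensport → 9:22 AM UTC.
Add 15 hours 35 minutes leg 2 → 12:57 AM UTC (Jun 20).
Westreach is UTC+9:00, so local arrival = 12:57 AM + 9:00 = 9:57 AM on Jun 20.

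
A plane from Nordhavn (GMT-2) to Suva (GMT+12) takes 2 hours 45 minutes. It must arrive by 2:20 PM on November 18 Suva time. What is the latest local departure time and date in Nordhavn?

Target arrival in UTC: 2:20 PM − 12:00 = 2:20 AM on Nov 18.
Subtract 2 hours 45 minutes → departure 11:35 PM UTC on Nov 17.
Nordhavn is UTC−2:00: 11:35 PM − 2:00 = 9:35 PM on Nov 17.

9:35 PM on Nov 17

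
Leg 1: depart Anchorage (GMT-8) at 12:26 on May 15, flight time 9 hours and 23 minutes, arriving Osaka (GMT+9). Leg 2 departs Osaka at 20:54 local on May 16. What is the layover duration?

Convert departure to UTC: 12:26 + 8:00 = 20:26 UTC on May 15.
Add 9 hours 23 minutes flight time → 05:49 UTC (May 16).
Osaka is UTC+9:00, so local arrival = 05:49 + 9:00 = 14:49 on May 16.
Layover = 20:54 − 14:49 = 6 hours 5 minutes.

6 hours 5 minutes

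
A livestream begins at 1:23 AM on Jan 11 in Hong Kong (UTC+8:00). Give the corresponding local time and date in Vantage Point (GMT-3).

2:23 PM on January 10

In UTC: 1:23 AM − 8:00 = 5:23 PM on Jan 10.
Vantage Point is UTC−3:00: 5:23 PM − 3:00 = 2:23 PM on Jan 10.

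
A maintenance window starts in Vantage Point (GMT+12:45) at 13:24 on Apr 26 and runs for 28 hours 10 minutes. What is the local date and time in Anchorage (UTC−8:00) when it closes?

Convert start to UTC: 13:24 − 12:45 = 00:39 UTC on Apr 26.
Add 28 hours 10 minutes duration → 04:49 UTC (Apr 27).
Anchorage is UTC−8:00, so local end time = 04:49 − 8:00 = 20:49 on Apr 26.

20:49 on April 26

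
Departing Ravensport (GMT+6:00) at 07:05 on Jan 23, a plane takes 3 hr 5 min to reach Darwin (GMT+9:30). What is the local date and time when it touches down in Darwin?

13:40 on January 23

Convert departure to UTC: 07:05 − 6:00 = 01:05 UTC on Jan 23.
Add 3 hours and 5 minutes travel time → 04:10 UTC.
Darwin is UTC+9:30, so local arrival = 04:10 + 9:30 = 13:40 on Jan 23.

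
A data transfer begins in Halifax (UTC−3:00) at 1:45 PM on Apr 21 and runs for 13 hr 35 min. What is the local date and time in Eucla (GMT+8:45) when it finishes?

3:05 PM on April 22

Convert start to UTC: 1:45 PM + 3:00 = 4:45 PM UTC on Apr 21.
Add 13 hours and 35 minutes duration → 6:20 AM UTC (Apr 22).
Eucla is UTC+8:45, so local end time = 6:20 AM + 8:45 = 3:05 PM on Apr 22.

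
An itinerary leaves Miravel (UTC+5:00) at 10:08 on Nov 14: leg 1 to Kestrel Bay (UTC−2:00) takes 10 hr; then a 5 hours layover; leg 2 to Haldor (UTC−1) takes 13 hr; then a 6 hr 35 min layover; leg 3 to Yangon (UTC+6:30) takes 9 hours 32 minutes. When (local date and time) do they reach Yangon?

07:45 on November 16

Convert departure to UTC: 10:08 − 5:00 = 05:08 UTC on Nov 14.
Add 10 hours leg 1 → 15:08 UTC.
Add 5 hours layover in Kestrel Bay → 20:08 UTC.
Add 13 hours leg 2 → 09:08 UTC (Nov 15).
Add 6 hours 35 minutes layover in Haldor → 15:43 UTC.
Add 9 hours 32 minutes leg 3 → 01:15 UTC (Nov 16).
Yangon is UTC+6:30, so local arrival = 01:15 + 6:30 = 07:45 on Nov 16.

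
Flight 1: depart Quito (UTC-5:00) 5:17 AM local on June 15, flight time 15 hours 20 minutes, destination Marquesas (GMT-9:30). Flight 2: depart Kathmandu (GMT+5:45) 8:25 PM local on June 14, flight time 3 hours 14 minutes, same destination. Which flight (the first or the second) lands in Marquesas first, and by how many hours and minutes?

the second, by 31 hours 43 minutes

Flight 1 in UTC: 5:17 AM + 5:00 = 10:17 AM on Jun 15.
+15 hours and 20 minutes → arrive 1:37 AM UTC on Jun 16.
Flight 2 in UTC: 8:25 PM − 5:45 = 2:40 PM on Jun 14.
+3 hours and 14 minutes → arrive 5:54 PM UTC on Jun 14.
Flight 2 lands earlier by 31 hours 43 minutes.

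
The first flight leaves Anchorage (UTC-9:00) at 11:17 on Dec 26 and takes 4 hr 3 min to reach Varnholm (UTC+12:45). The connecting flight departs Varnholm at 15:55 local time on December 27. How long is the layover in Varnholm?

Convert departure to UTC: 11:17 + 9:00 = 20:17 UTC on Dec 26.
Add 4 hours 3 minutes flight time → 00:20 UTC (Dec 27).
Varnholm is UTC+12:45, so local arrival = 00:20 + 12:45 = 13:05 on Dec 27.
Layover = 15:55 − 13:05 = 2 hours 50 minutes.

2 hours 50 minutes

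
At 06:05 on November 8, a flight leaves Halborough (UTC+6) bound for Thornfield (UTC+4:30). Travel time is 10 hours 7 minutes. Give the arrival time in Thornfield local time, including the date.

Convert departure to UTC: 06:05 − 6:00 = 00:05 UTC on Nov 8.
Add 10 hours and 7 minutes travel time → 10:12 UTC.
Thornfield is UTC+4:30, so local arrival = 10:12 + 4:30 = 14:42 on Nov 8.

14:42 on November 8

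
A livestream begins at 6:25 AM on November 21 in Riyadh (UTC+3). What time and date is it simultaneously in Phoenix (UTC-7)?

8:25 PM on November 20

Phoenix is 10:00 behind Riyadh.
Shift by the zone difference: 6:25 AM − 10:00 = 8:25 PM on Nov 20 in Phoenix.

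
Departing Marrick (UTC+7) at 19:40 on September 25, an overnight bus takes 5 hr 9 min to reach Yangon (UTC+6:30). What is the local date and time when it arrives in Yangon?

00:19 on September 26

Yangon is 0:30 behind Marrick.
After 5 hours 9 minutes it is 00:49 (Sep 26) in Marrick.
Shift by the zone difference: 00:49 − 0:30 = 00:19 on Sep 26 in Yangon.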